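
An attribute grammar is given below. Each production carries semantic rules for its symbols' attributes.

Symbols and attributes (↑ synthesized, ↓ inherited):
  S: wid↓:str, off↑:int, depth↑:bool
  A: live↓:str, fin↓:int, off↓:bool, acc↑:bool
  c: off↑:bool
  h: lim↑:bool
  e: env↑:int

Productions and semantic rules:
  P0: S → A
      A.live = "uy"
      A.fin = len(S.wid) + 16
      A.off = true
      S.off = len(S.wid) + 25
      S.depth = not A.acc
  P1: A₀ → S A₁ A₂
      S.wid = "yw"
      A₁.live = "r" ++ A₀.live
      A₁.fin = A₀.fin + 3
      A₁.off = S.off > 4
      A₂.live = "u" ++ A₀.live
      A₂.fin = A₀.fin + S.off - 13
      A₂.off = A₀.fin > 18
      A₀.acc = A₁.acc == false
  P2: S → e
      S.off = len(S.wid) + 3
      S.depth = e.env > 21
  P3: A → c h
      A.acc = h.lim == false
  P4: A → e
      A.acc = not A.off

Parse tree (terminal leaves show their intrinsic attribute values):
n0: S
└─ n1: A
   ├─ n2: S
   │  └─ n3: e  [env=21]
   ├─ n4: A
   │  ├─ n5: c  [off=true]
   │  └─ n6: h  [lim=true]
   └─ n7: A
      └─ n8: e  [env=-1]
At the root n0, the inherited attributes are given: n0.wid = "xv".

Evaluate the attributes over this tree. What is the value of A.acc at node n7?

1. n0.wid = "xv"  [given at root]
2. n1.live = "uy"  ["uy"]
3. n1.fin = 18  [len(S.wid) + 16]
4. n1.off = true  [true]
5. n2.wid = "yw"  ["yw"]
6. n3.env = 21  [terminal]
7. n2.off = 5  [len(S.wid) + 3]
8. n2.depth = false  [e.env > 21]
9. n4.live = "ruy"  ["r" ++ A₀.live]
10. n4.fin = 21  [A₀.fin + 3]
11. n4.off = true  [S.off > 4]
12. n5.off = true  [terminal]
13. n6.lim = true  [terminal]
14. n4.acc = false  [h.lim == false]
15. n7.live = "uuy"  ["u" ++ A₀.live]
16. n7.fin = 10  [A₀.fin + S.off - 13]
17. n7.off = false  [A₀.fin > 18]
18. n8.env = -1  [terminal]
19. n7.acc = true  [not A.off]
20. n1.acc = true  [A₁.acc == false]
21. n0.off = 27  [len(S.wid) + 25]
22. n0.depth = false  [not A.acc]

true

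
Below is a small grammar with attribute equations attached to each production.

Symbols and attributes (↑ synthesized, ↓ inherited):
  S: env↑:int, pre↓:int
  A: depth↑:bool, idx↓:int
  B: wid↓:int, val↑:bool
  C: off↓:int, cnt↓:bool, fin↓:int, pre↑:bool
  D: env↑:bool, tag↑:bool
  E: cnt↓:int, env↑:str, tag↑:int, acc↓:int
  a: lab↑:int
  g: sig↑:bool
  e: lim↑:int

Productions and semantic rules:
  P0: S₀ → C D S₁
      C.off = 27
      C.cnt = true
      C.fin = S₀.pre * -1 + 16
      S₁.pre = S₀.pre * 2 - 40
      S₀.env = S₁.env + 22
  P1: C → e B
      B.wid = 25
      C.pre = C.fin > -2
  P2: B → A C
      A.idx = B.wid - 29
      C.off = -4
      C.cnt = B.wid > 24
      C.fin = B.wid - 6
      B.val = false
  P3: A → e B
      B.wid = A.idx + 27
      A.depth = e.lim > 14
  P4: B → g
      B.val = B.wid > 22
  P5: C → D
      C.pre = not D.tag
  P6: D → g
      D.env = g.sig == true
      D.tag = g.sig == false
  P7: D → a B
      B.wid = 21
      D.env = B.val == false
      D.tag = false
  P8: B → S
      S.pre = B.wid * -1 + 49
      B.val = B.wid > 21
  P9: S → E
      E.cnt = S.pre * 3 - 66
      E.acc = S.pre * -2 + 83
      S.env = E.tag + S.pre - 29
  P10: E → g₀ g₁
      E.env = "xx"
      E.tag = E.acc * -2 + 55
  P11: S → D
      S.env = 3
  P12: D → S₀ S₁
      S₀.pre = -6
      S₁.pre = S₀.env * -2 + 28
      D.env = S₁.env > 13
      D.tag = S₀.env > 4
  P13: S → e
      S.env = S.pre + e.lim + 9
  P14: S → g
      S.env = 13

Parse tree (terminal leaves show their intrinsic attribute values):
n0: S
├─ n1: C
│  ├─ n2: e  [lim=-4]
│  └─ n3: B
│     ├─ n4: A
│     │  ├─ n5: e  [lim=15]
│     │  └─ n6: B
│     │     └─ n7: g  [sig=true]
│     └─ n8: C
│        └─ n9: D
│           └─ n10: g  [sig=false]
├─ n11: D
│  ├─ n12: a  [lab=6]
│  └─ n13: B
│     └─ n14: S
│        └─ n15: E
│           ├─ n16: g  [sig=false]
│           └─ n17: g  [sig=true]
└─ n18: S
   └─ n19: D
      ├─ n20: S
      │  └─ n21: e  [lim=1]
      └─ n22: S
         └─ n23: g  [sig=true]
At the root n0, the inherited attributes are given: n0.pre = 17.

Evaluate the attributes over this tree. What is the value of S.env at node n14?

0

1. n0.pre = 17  [given at root]
2. n1.off = 27  [27]
3. n1.cnt = true  [true]
4. n1.fin = -1  [S₀.pre * -1 + 16]
5. n2.lim = -4  [terminal]
6. n3.wid = 25  [25]
7. n4.idx = -4  [B.wid - 29]
8. n5.lim = 15  [terminal]
9. n6.wid = 23  [A.idx + 27]
10. n7.sig = true  [terminal]
11. n6.val = true  [B.wid > 22]
12. n4.depth = true  [e.lim > 14]
13. n8.off = -4  [-4]
14. n8.cnt = true  [B.wid > 24]
15. n8.fin = 19  [B.wid - 6]
16. n10.sig = false  [terminal]
17. n9.env = false  [g.sig == true]
18. n9.tag = true  [g.sig == false]
19. n8.pre = false  [not D.tag]
20. n3.val = false  [false]
21. n1.pre = true  [C.fin > -2]
22. n12.lab = 6  [terminal]
23. n13.wid = 21  [21]
24. n14.pre = 28  [B.wid * -1 + 49]
25. n15.cnt = 18  [S.pre * 3 - 66]
26. n15.acc = 27  [S.pre * -2 + 83]
27. n16.sig = false  [terminal]
28. n17.sig = true  [terminal]
29. n15.env = "xx"  ["xx"]
30. n15.tag = 1  [E.acc * -2 + 55]
31. n14.env = 0  [E.tag + S.pre - 29]
32. n13.val = false  [B.wid > 21]
33. n11.env = true  [B.val == false]
34. n11.tag = false  [false]
35. n18.pre = -6  [S₀.pre * 2 - 40]
36. n20.pre = -6  [-6]
37. n21.lim = 1  [terminal]
38. n20.env = 4  [S.pre + e.lim + 9]
39. n22.pre = 20  [S₀.env * -2 + 28]
40. n23.sig = true  [terminal]
41. n22.env = 13  [13]
42. n19.env = false  [S₁.env > 13]
43. n19.tag = false  [S₀.env > 4]
44. n18.env = 3  [3]
45. n0.env = 25  [S₁.env + 22]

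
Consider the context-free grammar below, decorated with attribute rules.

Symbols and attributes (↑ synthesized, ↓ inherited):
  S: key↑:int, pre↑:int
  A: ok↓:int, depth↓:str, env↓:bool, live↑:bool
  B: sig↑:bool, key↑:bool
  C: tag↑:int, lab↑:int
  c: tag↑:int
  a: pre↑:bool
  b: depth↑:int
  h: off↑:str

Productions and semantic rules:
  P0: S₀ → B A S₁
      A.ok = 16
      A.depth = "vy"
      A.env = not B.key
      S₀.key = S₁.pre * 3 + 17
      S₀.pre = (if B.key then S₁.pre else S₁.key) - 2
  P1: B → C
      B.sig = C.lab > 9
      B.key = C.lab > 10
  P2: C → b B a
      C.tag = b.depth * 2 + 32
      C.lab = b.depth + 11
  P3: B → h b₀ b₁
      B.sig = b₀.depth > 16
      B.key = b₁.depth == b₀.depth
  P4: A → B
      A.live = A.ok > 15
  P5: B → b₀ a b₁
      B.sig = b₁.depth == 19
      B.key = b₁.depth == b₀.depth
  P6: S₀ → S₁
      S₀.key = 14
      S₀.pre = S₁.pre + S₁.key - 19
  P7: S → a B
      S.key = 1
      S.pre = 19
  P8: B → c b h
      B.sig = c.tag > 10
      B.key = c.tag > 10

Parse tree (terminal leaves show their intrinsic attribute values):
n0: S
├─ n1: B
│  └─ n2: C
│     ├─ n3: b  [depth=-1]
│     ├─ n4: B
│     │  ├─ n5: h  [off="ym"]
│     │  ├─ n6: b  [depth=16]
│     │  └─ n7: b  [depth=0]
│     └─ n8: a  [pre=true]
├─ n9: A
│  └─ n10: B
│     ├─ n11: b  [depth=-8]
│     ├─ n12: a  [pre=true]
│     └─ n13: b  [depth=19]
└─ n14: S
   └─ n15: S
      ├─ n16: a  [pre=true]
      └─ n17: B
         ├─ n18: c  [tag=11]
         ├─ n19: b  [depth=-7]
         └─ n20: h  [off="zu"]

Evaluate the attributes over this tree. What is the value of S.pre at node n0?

12

1. n3.depth = -1  [terminal]
2. n5.off = "ym"  [terminal]
3. n6.depth = 16  [terminal]
4. n7.depth = 0  [terminal]
5. n4.sig = false  [b₀.depth > 16]
6. n4.key = false  [b₁.depth == b₀.depth]
7. n8.pre = true  [terminal]
8. n2.tag = 30  [b.depth * 2 + 32]
9. n2.lab = 10  [b.depth + 11]
10. n1.sig = true  [C.lab > 9]
11. n1.key = false  [C.lab > 10]
12. n9.ok = 16  [16]
13. n9.depth = "vy"  ["vy"]
14. n9.env = true  [not B.key]
15. n11.depth = -8  [terminal]
16. n12.pre = true  [terminal]
17. n13.depth = 19  [terminal]
18. n10.sig = true  [b₁.depth == 19]
19. n10.key = false  [b₁.depth == b₀.depth]
20. n9.live = true  [A.ok > 15]
21. n16.pre = true  [terminal]
22. n18.tag = 11  [terminal]
23. n19.depth = -7  [terminal]
24. n20.off = "zu"  [terminal]
25. n17.sig = true  [c.tag > 10]
26. n17.key = true  [c.tag > 10]
27. n15.key = 1  [1]
28. n15.pre = 19  [19]
29. n14.key = 14  [14]
30. n14.pre = 1  [S₁.pre + S₁.key - 19]
31. n0.key = 20  [S₁.pre * 3 + 17]
32. n0.pre = 12  [(if B.key then S₁.pre else S₁.key) - 2]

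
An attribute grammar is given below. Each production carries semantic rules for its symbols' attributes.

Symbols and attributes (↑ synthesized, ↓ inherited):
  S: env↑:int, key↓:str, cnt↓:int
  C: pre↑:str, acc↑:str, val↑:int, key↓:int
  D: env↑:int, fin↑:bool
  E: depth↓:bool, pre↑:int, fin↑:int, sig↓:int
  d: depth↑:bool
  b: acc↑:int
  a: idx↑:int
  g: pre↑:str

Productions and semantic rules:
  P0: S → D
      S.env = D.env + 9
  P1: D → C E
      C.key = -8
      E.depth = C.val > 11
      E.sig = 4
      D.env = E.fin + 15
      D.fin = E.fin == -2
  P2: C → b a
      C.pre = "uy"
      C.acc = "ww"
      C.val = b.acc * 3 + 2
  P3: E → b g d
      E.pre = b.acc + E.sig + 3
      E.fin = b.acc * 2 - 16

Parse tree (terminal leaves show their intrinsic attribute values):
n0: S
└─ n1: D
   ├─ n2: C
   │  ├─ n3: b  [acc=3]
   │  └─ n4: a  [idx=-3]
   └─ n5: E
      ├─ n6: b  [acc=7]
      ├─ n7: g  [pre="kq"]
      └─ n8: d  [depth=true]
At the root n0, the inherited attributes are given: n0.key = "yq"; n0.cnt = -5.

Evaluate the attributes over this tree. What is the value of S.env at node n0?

22

1. n0.key = "yq"  [given at root]
2. n0.cnt = -5  [given at root]
3. n2.key = -8  [-8]
4. n3.acc = 3  [terminal]
5. n4.idx = -3  [terminal]
6. n2.pre = "uy"  ["uy"]
7. n2.acc = "ww"  ["ww"]
8. n2.val = 11  [b.acc * 3 + 2]
9. n5.depth = false  [C.val > 11]
10. n5.sig = 4  [4]
11. n6.acc = 7  [terminal]
12. n7.pre = "kq"  [terminal]
13. n8.depth = true  [terminal]
14. n5.pre = 14  [b.acc + E.sig + 3]
15. n5.fin = -2  [b.acc * 2 - 16]
16. n1.env = 13  [E.fin + 15]
17. n1.fin = true  [E.fin == -2]
18. n0.env = 22  [D.env + 9]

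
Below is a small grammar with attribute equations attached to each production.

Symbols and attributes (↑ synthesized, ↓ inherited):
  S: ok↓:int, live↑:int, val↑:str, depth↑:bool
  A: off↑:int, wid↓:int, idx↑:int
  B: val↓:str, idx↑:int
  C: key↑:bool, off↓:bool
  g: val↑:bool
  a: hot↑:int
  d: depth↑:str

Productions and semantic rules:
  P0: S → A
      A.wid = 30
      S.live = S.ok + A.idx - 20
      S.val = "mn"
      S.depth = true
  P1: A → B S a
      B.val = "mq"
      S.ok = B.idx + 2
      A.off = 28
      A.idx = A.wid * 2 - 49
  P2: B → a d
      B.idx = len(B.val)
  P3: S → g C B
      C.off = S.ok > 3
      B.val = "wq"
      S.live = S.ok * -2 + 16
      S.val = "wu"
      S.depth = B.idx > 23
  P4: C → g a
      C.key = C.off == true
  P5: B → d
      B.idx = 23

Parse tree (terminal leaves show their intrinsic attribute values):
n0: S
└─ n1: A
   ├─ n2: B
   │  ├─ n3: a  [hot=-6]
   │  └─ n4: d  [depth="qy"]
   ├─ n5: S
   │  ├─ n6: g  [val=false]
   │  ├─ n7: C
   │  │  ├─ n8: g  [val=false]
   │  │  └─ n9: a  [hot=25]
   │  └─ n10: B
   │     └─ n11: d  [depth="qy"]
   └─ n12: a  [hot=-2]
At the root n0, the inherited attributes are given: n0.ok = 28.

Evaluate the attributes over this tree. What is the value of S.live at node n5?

1. n0.ok = 28  [given at root]
2. n1.wid = 30  [30]
3. n2.val = "mq"  ["mq"]
4. n3.hot = -6  [terminal]
5. n4.depth = "qy"  [terminal]
6. n2.idx = 2  [len(B.val)]
7. n5.ok = 4  [B.idx + 2]
8. n6.val = false  [terminal]
9. n7.off = true  [S.ok > 3]
10. n8.val = false  [terminal]
11. n9.hot = 25  [terminal]
12. n7.key = true  [C.off == true]
13. n10.val = "wq"  ["wq"]
14. n11.depth = "qy"  [terminal]
15. n10.idx = 23  [23]
16. n5.live = 8  [S.ok * -2 + 16]
17. n5.val = "wu"  ["wu"]
18. n5.depth = false  [B.idx > 23]
19. n12.hot = -2  [terminal]
20. n1.off = 28  [28]
21. n1.idx = 11  [A.wid * 2 - 49]
22. n0.live = 19  [S.ok + A.idx - 20]
23. n0.val = "mn"  ["mn"]
24. n0.depth = true  [true]

8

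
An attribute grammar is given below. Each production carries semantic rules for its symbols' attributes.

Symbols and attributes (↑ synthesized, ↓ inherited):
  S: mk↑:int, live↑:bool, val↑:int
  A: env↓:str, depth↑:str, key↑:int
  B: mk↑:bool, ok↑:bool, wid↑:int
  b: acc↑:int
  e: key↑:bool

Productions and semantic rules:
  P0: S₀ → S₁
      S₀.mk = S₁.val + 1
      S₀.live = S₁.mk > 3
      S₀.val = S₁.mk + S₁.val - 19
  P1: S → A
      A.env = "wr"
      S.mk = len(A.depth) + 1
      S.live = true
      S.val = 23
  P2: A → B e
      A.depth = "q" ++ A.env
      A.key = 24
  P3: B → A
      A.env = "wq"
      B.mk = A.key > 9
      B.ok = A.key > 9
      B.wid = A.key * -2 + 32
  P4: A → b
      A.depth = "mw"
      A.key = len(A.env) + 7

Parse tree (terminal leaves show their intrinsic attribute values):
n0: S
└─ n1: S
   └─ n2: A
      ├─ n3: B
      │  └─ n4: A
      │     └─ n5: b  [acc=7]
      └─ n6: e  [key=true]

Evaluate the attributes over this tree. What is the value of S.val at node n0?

8

1. n2.env = "wr"  ["wr"]
2. n4.env = "wq"  ["wq"]
3. n5.acc = 7  [terminal]
4. n4.depth = "mw"  ["mw"]
5. n4.key = 9  [len(A.env) + 7]
6. n3.mk = false  [A.key > 9]
7. n3.ok = false  [A.key > 9]
8. n3.wid = 14  [A.key * -2 + 32]
9. n6.key = true  [terminal]
10. n2.depth = "qwr"  ["q" ++ A.env]
11. n2.key = 24  [24]
12. n1.mk = 4  [len(A.depth) + 1]
13. n1.live = true  [true]
14. n1.val = 23  [23]
15. n0.mk = 24  [S₁.val + 1]
16. n0.live = true  [S₁.mk > 3]
17. n0.val = 8  [S₁.mk + S₁.val - 19]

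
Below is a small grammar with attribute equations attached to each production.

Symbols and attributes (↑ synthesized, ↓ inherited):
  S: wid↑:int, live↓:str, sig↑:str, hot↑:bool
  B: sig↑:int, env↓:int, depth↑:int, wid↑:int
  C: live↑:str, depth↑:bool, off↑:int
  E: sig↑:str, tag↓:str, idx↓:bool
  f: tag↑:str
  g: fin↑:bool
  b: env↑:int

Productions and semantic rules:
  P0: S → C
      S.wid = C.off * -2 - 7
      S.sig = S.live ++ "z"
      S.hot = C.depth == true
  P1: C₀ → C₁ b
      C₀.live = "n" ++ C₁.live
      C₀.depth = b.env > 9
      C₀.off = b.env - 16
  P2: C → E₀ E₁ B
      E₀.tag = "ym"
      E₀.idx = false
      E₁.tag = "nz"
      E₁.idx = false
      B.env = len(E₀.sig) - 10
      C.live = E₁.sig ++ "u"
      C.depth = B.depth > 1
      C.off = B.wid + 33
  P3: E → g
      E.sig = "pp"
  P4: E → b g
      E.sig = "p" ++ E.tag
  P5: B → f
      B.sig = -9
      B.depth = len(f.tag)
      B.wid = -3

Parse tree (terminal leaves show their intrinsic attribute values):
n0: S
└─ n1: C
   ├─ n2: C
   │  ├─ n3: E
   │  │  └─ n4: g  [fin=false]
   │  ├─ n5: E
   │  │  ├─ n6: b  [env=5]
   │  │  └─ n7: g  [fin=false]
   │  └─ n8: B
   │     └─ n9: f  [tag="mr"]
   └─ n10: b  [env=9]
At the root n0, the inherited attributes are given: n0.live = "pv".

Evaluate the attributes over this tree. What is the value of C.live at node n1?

1. n0.live = "pv"  [given at root]
2. n3.tag = "ym"  ["ym"]
3. n3.idx = false  [false]
4. n4.fin = false  [terminal]
5. n3.sig = "pp"  ["pp"]
6. n5.tag = "nz"  ["nz"]
7. n5.idx = false  [false]
8. n6.env = 5  [terminal]
9. n7.fin = false  [terminal]
10. n5.sig = "pnz"  ["p" ++ E.tag]
11. n8.env = -8  [len(E₀.sig) - 10]
12. n9.tag = "mr"  [terminal]
13. n8.sig = -9  [-9]
14. n8.depth = 2  [len(f.tag)]
15. n8.wid = -3  [-3]
16. n2.live = "pnzu"  [E₁.sig ++ "u"]
17. n2.depth = true  [B.depth > 1]
18. n2.off = 30  [B.wid + 33]
19. n10.env = 9  [terminal]
20. n1.live = "npnzu"  ["n" ++ C₁.live]
21. n1.depth = false  [b.env > 9]
22. n1.off = -7  [b.env - 16]
23. n0.wid = 7  [C.off * -2 - 7]
24. n0.sig = "pvz"  [S.live ++ "z"]
25. n0.hot = false  [C.depth == true]

"npnzu"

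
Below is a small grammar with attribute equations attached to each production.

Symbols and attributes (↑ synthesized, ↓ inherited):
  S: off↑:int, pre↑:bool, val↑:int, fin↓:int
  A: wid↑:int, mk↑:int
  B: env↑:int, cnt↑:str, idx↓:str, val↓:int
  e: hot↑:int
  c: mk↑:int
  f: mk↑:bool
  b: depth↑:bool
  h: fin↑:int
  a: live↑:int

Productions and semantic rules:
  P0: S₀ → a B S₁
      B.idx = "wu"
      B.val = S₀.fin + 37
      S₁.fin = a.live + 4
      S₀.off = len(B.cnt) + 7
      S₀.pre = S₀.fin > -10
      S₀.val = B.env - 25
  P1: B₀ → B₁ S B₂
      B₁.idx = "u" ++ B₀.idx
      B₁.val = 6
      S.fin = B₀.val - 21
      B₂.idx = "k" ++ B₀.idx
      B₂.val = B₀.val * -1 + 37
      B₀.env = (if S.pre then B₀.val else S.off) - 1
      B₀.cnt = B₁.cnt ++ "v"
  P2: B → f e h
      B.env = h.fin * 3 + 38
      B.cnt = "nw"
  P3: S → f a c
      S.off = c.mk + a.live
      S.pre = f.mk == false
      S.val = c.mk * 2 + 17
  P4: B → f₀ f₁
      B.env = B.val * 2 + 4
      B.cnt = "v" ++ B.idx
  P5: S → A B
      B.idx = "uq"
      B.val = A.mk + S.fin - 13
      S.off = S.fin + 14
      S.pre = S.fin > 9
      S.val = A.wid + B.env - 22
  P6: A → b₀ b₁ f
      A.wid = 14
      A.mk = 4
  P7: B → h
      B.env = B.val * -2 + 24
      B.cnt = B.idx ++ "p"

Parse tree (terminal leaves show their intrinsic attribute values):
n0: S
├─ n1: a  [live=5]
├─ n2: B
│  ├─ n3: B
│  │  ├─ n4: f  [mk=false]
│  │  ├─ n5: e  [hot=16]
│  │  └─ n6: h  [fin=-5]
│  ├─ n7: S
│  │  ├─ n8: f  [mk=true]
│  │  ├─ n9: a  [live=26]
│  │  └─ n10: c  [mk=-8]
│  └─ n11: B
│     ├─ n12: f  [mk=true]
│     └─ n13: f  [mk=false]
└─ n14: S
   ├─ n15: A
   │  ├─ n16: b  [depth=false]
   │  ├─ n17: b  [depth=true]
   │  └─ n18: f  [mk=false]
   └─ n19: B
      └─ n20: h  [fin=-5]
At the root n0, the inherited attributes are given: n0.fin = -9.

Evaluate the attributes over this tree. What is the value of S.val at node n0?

1. n0.fin = -9  [given at root]
2. n1.live = 5  [terminal]
3. n2.idx = "wu"  ["wu"]
4. n2.val = 28  [S₀.fin + 37]
5. n3.idx = "uwu"  ["u" ++ B₀.idx]
6. n3.val = 6  [6]
7. n4.mk = false  [terminal]
8. n5.hot = 16  [terminal]
9. n6.fin = -5  [terminal]
10. n3.env = 23  [h.fin * 3 + 38]
11. n3.cnt = "nw"  ["nw"]
12. n7.fin = 7  [B₀.val - 21]
13. n8.mk = true  [terminal]
14. n9.live = 26  [terminal]
15. n10.mk = -8  [terminal]
16. n7.off = 18  [c.mk + a.live]
17. n7.pre = false  [f.mk == false]
18. n7.val = 1  [c.mk * 2 + 17]
19. n11.idx = "kwu"  ["k" ++ B₀.idx]
20. n11.val = 9  [B₀.val * -1 + 37]
21. n12.mk = true  [terminal]
22. n13.mk = false  [terminal]
23. n11.env = 22  [B.val * 2 + 4]
24. n11.cnt = "vkwu"  ["v" ++ B.idx]
25. n2.env = 17  [(if S.pre then B₀.val else S.off) - 1]
26. n2.cnt = "nwv"  [B₁.cnt ++ "v"]
27. n14.fin = 9  [a.live + 4]
28. n16.depth = false  [terminal]
29. n17.depth = true  [terminal]
30. n18.mk = false  [terminal]
31. n15.wid = 14  [14]
32. n15.mk = 4  [4]
33. n19.idx = "uq"  ["uq"]
34. n19.val = 0  [A.mk + S.fin - 13]
35. n20.fin = -5  [terminal]
36. n19.env = 24  [B.val * -2 + 24]
37. n19.cnt = "uqp"  [B.idx ++ "p"]
38. n14.off = 23  [S.fin + 14]
39. n14.pre = false  [S.fin > 9]
40. n14.val = 16  [A.wid + B.env - 22]
41. n0.off = 10  [len(B.cnt) + 7]
42. n0.pre = true  [S₀.fin > -10]
43. n0.val = -8  [B.env - 25]

-8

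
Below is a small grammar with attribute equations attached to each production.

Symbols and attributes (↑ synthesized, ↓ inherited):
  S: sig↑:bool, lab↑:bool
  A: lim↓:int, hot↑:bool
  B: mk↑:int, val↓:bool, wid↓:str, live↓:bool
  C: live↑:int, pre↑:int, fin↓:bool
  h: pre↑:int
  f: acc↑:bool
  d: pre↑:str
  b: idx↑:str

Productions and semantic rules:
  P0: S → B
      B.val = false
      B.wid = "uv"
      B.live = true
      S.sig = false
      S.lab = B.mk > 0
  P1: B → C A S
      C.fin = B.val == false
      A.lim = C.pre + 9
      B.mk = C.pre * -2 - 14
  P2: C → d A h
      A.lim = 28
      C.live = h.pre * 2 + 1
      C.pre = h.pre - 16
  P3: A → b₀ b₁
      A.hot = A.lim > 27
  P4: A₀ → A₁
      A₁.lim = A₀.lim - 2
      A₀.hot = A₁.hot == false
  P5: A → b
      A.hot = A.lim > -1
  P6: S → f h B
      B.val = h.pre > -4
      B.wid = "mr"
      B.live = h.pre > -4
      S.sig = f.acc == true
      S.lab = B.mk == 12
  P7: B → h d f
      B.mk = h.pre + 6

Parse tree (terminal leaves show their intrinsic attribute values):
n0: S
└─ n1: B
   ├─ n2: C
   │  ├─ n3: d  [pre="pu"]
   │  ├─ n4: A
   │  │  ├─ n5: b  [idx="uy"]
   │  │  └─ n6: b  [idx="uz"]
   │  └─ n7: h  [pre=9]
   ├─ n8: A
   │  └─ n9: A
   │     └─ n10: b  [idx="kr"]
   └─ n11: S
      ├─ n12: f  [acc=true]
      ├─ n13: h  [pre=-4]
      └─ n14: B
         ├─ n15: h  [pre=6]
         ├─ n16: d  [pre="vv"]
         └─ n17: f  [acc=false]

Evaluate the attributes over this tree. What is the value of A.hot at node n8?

false

1. n1.val = false  [false]
2. n1.wid = "uv"  ["uv"]
3. n1.live = true  [true]
4. n2.fin = true  [B.val == false]
5. n3.pre = "pu"  [terminal]
6. n4.lim = 28  [28]
7. n5.idx = "uy"  [terminal]
8. n6.idx = "uz"  [terminal]
9. n4.hot = true  [A.lim > 27]
10. n7.pre = 9  [terminal]
11. n2.live = 19  [h.pre * 2 + 1]
12. n2.pre = -7  [h.pre - 16]
13. n8.lim = 2  [C.pre + 9]
14. n9.lim = 0  [A₀.lim - 2]
15. n10.idx = "kr"  [terminal]
16. n9.hot = true  [A.lim > -1]
17. n8.hot = false  [A₁.hot == false]
18. n12.acc = true  [terminal]
19. n13.pre = -4  [terminal]
20. n14.val = false  [h.pre > -4]
21. n14.wid = "mr"  ["mr"]
22. n14.live = false  [h.pre > -4]
23. n15.pre = 6  [terminal]
24. n16.pre = "vv"  [terminal]
25. n17.acc = false  [terminal]
26. n14.mk = 12  [h.pre + 6]
27. n11.sig = true  [f.acc == true]
28. n11.lab = true  [B.mk == 12]
29. n1.mk = 0  [C.pre * -2 - 14]
30. n0.sig = false  [false]
31. n0.lab = false  [B.mk > 0]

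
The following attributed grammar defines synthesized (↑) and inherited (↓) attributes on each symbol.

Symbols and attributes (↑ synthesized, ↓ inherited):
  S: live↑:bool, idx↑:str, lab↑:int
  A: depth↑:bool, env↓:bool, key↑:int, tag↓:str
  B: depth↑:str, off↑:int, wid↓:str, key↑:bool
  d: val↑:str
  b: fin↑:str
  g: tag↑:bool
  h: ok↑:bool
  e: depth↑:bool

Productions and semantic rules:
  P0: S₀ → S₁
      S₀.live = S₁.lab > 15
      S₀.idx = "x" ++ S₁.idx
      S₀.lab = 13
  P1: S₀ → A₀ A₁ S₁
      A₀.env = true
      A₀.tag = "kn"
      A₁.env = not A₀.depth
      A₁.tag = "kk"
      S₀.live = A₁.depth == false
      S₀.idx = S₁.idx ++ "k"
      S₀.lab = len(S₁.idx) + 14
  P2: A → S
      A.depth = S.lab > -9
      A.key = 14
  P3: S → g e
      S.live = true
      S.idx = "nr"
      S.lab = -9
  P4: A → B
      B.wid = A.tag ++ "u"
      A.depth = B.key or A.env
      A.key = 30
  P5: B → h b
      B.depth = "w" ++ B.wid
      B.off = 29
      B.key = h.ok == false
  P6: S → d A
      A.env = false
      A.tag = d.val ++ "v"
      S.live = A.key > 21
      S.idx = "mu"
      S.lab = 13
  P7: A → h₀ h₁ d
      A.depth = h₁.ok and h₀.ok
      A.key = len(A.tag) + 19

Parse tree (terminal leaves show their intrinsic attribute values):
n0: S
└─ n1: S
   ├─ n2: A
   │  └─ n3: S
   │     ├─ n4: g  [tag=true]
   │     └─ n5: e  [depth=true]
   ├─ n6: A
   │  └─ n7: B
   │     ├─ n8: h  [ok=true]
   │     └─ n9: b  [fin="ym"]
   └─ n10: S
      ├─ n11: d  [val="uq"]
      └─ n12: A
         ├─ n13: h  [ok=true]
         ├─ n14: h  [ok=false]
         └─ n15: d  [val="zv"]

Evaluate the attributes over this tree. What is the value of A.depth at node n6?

true

1. n2.env = true  [true]
2. n2.tag = "kn"  ["kn"]
3. n4.tag = true  [terminal]
4. n5.depth = true  [terminal]
5. n3.live = true  [true]
6. n3.idx = "nr"  ["nr"]
7. n3.lab = -9  [-9]
8. n2.depth = false  [S.lab > -9]
9. n2.key = 14  [14]
10. n6.env = true  [not A₀.depth]
11. n6.tag = "kk"  ["kk"]
12. n7.wid = "kku"  [A.tag ++ "u"]
13. n8.ok = true  [terminal]
14. n9.fin = "ym"  [terminal]
15. n7.depth = "wkku"  ["w" ++ B.wid]
16. n7.off = 29  [29]
17. n7.key = false  [h.ok == false]
18. n6.depth = true  [B.key or A.env]
19. n6.key = 30  [30]
20. n11.val = "uq"  [terminal]
21. n12.env = false  [false]
22. n12.tag = "uqv"  [d.val ++ "v"]
23. n13.ok = true  [terminal]
24. n14.ok = false  [terminal]
25. n15.val = "zv"  [terminal]
26. n12.depth = false  [h₁.ok and h₀.ok]
27. n12.key = 22  [len(A.tag) + 19]
28. n10.live = true  [A.key > 21]
29. n10.idx = "mu"  ["mu"]
30. n10.lab = 13  [13]
31. n1.live = false  [A₁.depth == false]
32. n1.idx = "muk"  [S₁.idx ++ "k"]
33. n1.lab = 16  [len(S₁.idx) + 14]
34. n0.live = true  [S₁.lab > 15]
35. n0.idx = "xmuk"  ["x" ++ S₁.idx]
36. n0.lab = 13  [13]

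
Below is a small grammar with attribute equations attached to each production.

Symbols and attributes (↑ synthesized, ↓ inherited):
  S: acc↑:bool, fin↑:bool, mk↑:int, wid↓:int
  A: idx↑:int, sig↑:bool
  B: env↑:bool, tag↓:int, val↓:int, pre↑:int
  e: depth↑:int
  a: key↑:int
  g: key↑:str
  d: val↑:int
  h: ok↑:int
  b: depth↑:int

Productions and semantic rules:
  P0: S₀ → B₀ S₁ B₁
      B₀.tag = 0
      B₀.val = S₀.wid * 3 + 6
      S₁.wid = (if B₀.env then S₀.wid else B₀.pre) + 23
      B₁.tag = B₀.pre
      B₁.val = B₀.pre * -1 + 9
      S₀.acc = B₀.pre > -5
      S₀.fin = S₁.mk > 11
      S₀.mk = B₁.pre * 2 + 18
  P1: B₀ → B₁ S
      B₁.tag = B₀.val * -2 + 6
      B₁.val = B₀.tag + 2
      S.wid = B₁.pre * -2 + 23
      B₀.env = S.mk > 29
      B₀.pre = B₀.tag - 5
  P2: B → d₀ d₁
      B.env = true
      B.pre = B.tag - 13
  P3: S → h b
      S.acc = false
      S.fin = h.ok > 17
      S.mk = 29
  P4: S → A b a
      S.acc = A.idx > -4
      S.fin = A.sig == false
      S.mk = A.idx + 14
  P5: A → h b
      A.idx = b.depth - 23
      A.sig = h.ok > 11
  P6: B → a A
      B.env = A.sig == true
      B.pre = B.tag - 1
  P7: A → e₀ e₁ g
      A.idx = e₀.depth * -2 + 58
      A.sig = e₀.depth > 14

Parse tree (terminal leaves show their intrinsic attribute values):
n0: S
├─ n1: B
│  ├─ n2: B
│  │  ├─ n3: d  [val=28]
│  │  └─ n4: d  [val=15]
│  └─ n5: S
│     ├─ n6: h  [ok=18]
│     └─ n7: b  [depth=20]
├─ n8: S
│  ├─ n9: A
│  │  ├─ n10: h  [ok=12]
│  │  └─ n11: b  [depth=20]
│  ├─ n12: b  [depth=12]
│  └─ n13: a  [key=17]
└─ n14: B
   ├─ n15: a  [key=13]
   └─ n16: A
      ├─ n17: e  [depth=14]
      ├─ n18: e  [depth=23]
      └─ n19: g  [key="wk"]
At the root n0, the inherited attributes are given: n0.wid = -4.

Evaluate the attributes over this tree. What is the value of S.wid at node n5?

13

1. n0.wid = -4  [given at root]
2. n1.tag = 0  [0]
3. n1.val = -6  [S₀.wid * 3 + 6]
4. n2.tag = 18  [B₀.val * -2 + 6]
5. n2.val = 2  [B₀.tag + 2]
6. n3.val = 28  [terminal]
7. n4.val = 15  [terminal]
8. n2.env = true  [true]
9. n2.pre = 5  [B.tag - 13]
10. n5.wid = 13  [B₁.pre * -2 + 23]
11. n6.ok = 18  [terminal]
12. n7.depth = 20  [terminal]
13. n5.acc = false  [false]
14. n5.fin = true  [h.ok > 17]
15. n5.mk = 29  [29]
16. n1.env = false  [S.mk > 29]
17. n1.pre = -5  [B₀.tag - 5]
18. n8.wid = 18  [(if B₀.env then S₀.wid else B₀.pre) + 23]
19. n10.ok = 12  [terminal]
20. n11.depth = 20  [terminal]
21. n9.idx = -3  [b.depth - 23]
22. n9.sig = true  [h.ok > 11]
23. n12.depth = 12  [terminal]
24. n13.key = 17  [terminal]
25. n8.acc = true  [A.idx > -4]
26. n8.fin = false  [A.sig == false]
27. n8.mk = 11  [A.idx + 14]
28. n14.tag = -5  [B₀.pre]
29. n14.val = 14  [B₀.pre * -1 + 9]
30. n15.key = 13  [terminal]
31. n17.depth = 14  [terminal]
32. n18.depth = 23  [terminal]
33. n19.key = "wk"  [terminal]
34. n16.idx = 30  [e₀.depth * -2 + 58]
35. n16.sig = false  [e₀.depth > 14]
36. n14.env = false  [A.sig == true]
37. n14.pre = -6  [B.tag - 1]
38. n0.acc = false  [B₀.pre > -5]
39. n0.fin = false  [S₁.mk > 11]
40. n0.mk = 6  [B₁.pre * 2 + 18]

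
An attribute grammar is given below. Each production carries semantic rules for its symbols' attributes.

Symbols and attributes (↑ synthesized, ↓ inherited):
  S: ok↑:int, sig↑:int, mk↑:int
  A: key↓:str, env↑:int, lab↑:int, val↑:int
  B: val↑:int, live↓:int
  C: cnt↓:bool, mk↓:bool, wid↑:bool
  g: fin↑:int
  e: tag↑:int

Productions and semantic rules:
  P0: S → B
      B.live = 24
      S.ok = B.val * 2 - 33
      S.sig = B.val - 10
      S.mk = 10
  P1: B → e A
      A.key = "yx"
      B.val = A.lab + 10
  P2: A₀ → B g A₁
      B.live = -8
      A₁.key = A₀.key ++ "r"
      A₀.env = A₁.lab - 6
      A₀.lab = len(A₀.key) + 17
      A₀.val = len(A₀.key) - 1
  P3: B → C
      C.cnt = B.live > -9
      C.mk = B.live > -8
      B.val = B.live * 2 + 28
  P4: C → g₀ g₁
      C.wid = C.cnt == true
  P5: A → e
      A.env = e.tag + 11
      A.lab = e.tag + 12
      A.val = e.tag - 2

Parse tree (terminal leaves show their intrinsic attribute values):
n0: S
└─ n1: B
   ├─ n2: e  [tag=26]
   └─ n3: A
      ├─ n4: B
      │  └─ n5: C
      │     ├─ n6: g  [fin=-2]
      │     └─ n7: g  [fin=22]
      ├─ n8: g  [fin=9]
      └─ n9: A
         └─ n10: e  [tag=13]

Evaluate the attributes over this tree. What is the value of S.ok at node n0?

1. n1.live = 24  [24]
2. n2.tag = 26  [terminal]
3. n3.key = "yx"  ["yx"]
4. n4.live = -8  [-8]
5. n5.cnt = true  [B.live > -9]
6. n5.mk = false  [B.live > -8]
7. n6.fin = -2  [terminal]
8. n7.fin = 22  [terminal]
9. n5.wid = true  [C.cnt == true]
10. n4.val = 12  [B.live * 2 + 28]
11. n8.fin = 9  [terminal]
12. n9.key = "yxr"  [A₀.key ++ "r"]
13. n10.tag = 13  [terminal]
14. n9.env = 24  [e.tag + 11]
15. n9.lab = 25  [e.tag + 12]
16. n9.val = 11  [e.tag - 2]
17. n3.env = 19  [A₁.lab - 6]
18. n3.lab = 19  [len(A₀.key) + 17]
19. n3.val = 1  [len(A₀.key) - 1]
20. n1.val = 29  [A.lab + 10]
21. n0.ok = 25  [B.val * 2 - 33]
22. n0.sig = 19  [B.val - 10]
23. n0.mk = 10  [10]

25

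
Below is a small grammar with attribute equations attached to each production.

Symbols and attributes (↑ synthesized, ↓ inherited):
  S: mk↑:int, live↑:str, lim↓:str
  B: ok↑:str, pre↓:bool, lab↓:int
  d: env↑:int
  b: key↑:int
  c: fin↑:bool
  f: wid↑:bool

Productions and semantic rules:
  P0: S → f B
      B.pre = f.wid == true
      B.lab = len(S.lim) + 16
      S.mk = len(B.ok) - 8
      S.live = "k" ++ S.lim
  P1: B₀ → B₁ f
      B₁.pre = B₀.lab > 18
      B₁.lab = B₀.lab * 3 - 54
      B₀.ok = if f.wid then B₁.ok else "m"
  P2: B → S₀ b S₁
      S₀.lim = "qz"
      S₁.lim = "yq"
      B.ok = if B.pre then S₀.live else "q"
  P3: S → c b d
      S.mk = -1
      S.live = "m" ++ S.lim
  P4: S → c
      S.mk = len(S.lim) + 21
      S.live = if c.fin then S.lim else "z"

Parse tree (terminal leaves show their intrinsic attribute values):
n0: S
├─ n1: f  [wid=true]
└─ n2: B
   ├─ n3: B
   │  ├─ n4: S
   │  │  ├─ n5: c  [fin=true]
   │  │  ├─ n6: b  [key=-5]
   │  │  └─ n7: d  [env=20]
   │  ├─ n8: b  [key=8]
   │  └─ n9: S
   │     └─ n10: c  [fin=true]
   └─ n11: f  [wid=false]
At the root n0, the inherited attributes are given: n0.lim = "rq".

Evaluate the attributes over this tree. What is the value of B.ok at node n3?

1. n0.lim = "rq"  [given at root]
2. n1.wid = true  [terminal]
3. n2.pre = true  [f.wid == true]
4. n2.lab = 18  [len(S.lim) + 16]
5. n3.pre = false  [B₀.lab > 18]
6. n3.lab = 0  [B₀.lab * 3 - 54]
7. n4.lim = "qz"  ["qz"]
8. n5.fin = true  [terminal]
9. n6.key = -5  [terminal]
10. n7.env = 20  [terminal]
11. n4.mk = -1  [-1]
12. n4.live = "mqz"  ["m" ++ S.lim]
13. n8.key = 8  [terminal]
14. n9.lim = "yq"  ["yq"]
15. n10.fin = true  [terminal]
16. n9.mk = 23  [len(S.lim) + 21]
17. n9.live = "yq"  [if c.fin then S.lim else "z"]
18. n3.ok = "q"  [if B.pre then S₀.live else "q"]
19. n11.wid = false  [terminal]
20. n2.ok = "m"  [if f.wid then B₁.ok else "m"]
21. n0.mk = -7  [len(B.ok) - 8]
22. n0.live = "krq"  ["k" ++ S.lim]

"q"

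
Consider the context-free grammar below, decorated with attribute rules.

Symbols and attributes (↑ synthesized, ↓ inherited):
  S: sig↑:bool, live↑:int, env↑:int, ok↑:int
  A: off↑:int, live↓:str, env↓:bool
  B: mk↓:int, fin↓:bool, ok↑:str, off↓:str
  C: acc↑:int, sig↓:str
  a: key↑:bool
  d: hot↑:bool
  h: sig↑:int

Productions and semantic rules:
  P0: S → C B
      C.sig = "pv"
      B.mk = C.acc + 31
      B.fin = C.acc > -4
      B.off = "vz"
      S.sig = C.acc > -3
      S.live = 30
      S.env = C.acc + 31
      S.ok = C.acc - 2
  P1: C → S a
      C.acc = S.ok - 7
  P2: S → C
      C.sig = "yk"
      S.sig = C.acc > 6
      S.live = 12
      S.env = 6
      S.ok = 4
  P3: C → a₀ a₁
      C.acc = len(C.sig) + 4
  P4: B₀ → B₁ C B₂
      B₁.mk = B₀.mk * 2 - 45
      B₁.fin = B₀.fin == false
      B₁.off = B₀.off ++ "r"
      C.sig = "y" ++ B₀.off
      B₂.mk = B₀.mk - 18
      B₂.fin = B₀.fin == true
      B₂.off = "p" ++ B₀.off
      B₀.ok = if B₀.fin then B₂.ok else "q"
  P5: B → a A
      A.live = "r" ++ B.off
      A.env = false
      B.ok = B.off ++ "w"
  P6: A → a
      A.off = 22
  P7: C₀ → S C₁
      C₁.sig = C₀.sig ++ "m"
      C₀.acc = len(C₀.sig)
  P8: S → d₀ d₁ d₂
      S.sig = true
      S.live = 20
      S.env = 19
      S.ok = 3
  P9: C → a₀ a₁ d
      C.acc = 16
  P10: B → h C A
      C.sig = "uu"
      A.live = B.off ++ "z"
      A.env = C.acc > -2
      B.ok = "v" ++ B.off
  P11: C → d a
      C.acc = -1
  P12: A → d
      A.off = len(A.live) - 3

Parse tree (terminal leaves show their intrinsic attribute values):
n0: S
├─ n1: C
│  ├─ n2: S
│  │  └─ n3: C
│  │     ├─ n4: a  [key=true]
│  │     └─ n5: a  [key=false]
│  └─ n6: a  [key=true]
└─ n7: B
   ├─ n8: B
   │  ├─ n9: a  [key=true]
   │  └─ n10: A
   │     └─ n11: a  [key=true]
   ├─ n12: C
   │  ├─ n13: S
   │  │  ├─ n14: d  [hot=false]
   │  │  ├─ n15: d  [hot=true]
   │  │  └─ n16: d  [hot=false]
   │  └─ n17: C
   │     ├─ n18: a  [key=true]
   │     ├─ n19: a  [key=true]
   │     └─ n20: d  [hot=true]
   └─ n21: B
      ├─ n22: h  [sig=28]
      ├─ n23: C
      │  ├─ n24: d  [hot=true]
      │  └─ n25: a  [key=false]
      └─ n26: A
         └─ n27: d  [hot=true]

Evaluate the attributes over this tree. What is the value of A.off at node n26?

1. n1.sig = "pv"  ["pv"]
2. n3.sig = "yk"  ["yk"]
3. n4.key = true  [terminal]
4. n5.key = false  [terminal]
5. n3.acc = 6  [len(C.sig) + 4]
6. n2.sig = false  [C.acc > 6]
7. n2.live = 12  [12]
8. n2.env = 6  [6]
9. n2.ok = 4  [4]
10. n6.key = true  [terminal]
11. n1.acc = -3  [S.ok - 7]
12. n7.mk = 28  [C.acc + 31]
13. n7.fin = true  [C.acc > -4]
14. n7.off = "vz"  ["vz"]
15. n8.mk = 11  [B₀.mk * 2 - 45]
16. n8.fin = false  [B₀.fin == false]
17. n8.off = "vzr"  [B₀.off ++ "r"]
18. n9.key = true  [terminal]
19. n10.live = "rvzr"  ["r" ++ B.off]
20. n10.env = false  [false]
21. n11.key = true  [terminal]
22. n10.off = 22  [22]
23. n8.ok = "vzrw"  [B.off ++ "w"]
24. n12.sig = "yvz"  ["y" ++ B₀.off]
25. n14.hot = false  [terminal]
26. n15.hot = true  [terminal]
27. n16.hot = false  [terminal]
28. n13.sig = true  [true]
29. n13.live = 20  [20]
30. n13.env = 19  [19]
31. n13.ok = 3  [3]
32. n17.sig = "yvzm"  [C₀.sig ++ "m"]
33. n18.key = true  [terminal]
34. n19.key = true  [terminal]
35. n20.hot = true  [terminal]
36. n17.acc = 16  [16]
37. n12.acc = 3  [len(C₀.sig)]
38. n21.mk = 10  [B₀.mk - 18]
39. n21.fin = true  [B₀.fin == true]
40. n21.off = "pvz"  ["p" ++ B₀.off]
41. n22.sig = 28  [terminal]
42. n23.sig = "uu"  ["uu"]
43. n24.hot = true  [terminal]
44. n25.key = false  [terminal]
45. n23.acc = -1  [-1]
46. n26.live = "pvzz"  [B.off ++ "z"]
47. n26.env = true  [C.acc > -2]
48. n27.hot = true  [terminal]
49. n26.off = 1  [len(A.live) - 3]
50. n21.ok = "vpvz"  ["v" ++ B.off]
51. n7.ok = "vpvz"  [if B₀.fin then B₂.ok else "q"]
52. n0.sig = false  [C.acc > -3]
53. n0.live = 30  [30]
54. n0.env = 28  [C.acc + 31]
55. n0.ok = -5  [C.acc - 2]

1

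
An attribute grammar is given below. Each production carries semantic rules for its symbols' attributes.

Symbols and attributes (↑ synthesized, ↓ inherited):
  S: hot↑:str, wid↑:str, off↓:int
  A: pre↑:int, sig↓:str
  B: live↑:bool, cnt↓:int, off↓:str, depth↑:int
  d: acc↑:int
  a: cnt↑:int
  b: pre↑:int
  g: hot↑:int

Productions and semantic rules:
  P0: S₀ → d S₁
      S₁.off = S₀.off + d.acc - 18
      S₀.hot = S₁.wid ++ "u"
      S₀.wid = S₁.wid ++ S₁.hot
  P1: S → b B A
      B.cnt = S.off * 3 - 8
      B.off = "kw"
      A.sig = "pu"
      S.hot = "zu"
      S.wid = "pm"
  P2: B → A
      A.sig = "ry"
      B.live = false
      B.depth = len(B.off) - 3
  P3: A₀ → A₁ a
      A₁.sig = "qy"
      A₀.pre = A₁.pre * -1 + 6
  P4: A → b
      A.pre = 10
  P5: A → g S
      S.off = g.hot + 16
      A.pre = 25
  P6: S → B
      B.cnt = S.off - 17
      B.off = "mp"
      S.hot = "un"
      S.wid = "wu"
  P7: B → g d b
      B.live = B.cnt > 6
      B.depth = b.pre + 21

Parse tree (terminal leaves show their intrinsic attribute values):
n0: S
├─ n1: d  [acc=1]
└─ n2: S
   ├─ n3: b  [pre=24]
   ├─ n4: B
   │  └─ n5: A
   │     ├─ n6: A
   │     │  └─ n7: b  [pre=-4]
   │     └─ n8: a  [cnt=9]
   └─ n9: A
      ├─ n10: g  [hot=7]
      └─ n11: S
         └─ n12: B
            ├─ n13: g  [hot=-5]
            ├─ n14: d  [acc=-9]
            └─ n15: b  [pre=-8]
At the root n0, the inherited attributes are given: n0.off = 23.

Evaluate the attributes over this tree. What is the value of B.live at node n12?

1. n0.off = 23  [given at root]
2. n1.acc = 1  [terminal]
3. n2.off = 6  [S₀.off + d.acc - 18]
4. n3.pre = 24  [terminal]
5. n4.cnt = 10  [S.off * 3 - 8]
6. n4.off = "kw"  ["kw"]
7. n5.sig = "ry"  ["ry"]
8. n6.sig = "qy"  ["qy"]
9. n7.pre = -4  [terminal]
10. n6.pre = 10  [10]
11. n8.cnt = 9  [terminal]
12. n5.pre = -4  [A₁.pre * -1 + 6]
13. n4.live = false  [false]
14. n4.depth = -1  [len(B.off) - 3]
15. n9.sig = "pu"  ["pu"]
16. n10.hot = 7  [terminal]
17. n11.off = 23  [g.hot + 16]
18. n12.cnt = 6  [S.off - 17]
19. n12.off = "mp"  ["mp"]
20. n13.hot = -5  [terminal]
21. n14.acc = -9  [terminal]
22. n15.pre = -8  [terminal]
23. n12.live = false  [B.cnt > 6]
24. n12.depth = 13  [b.pre + 21]
25. n11.hot = "un"  ["un"]
26. n11.wid = "wu"  ["wu"]
27. n9.pre = 25  [25]
28. n2.hot = "zu"  ["zu"]
29. n2.wid = "pm"  ["pm"]
30. n0.hot = "pmu"  [S₁.wid ++ "u"]
31. n0.wid = "pmzu"  [S₁.wid ++ S₁.hot]

false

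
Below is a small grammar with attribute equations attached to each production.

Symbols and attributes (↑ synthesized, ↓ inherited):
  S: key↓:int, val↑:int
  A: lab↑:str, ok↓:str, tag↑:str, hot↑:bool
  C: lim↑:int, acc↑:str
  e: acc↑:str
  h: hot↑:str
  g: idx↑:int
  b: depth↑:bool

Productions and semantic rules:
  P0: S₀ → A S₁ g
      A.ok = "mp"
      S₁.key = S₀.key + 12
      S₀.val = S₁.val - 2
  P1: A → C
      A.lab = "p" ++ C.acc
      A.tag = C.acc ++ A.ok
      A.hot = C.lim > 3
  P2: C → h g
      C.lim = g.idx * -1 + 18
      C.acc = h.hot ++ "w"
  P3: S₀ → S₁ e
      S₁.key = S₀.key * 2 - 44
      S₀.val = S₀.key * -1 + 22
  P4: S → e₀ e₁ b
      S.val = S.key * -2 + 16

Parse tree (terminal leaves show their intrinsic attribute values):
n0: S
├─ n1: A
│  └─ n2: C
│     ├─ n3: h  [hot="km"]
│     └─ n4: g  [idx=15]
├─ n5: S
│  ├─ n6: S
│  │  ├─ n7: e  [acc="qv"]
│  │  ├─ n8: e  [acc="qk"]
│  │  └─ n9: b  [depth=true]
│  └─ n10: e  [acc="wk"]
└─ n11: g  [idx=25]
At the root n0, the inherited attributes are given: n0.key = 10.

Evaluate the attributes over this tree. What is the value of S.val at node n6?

1. n0.key = 10  [given at root]
2. n1.ok = "mp"  ["mp"]
3. n3.hot = "km"  [terminal]
4. n4.idx = 15  [terminal]
5. n2.lim = 3  [g.idx * -1 + 18]
6. n2.acc = "kmw"  [h.hot ++ "w"]
7. n1.lab = "pkmw"  ["p" ++ C.acc]
8. n1.tag = "kmwmp"  [C.acc ++ A.ok]
9. n1.hot = false  [C.lim > 3]
10. n5.key = 22  [S₀.key + 12]
11. n6.key = 0  [S₀.key * 2 - 44]
12. n7.acc = "qv"  [terminal]
13. n8.acc = "qk"  [terminal]
14. n9.depth = true  [terminal]
15. n6.val = 16  [S.key * -2 + 16]
16. n10.acc = "wk"  [terminal]
17. n5.val = 0  [S₀.key * -1 + 22]
18. n11.idx = 25  [terminal]
19. n0.val = -2  [S₁.val - 2]

16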